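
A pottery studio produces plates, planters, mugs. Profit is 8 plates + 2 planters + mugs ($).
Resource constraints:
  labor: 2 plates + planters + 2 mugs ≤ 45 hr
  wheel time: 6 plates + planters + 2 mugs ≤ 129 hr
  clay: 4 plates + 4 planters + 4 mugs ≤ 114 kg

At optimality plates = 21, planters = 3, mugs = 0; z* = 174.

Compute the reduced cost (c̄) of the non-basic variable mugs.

Binding: labor and wheel time. Non-binding: clay (18 unused).
Since clay is not tight, its dual is 0.
From A_Bᵀ y = c: 2·y_labor + 6·y_wheel time = 8; 1·y_labor + 1·y_wheel time = 2.
This yields shadow prices y_labor = 1, y_wheel time = 1.
Reduced cost of mugs: c₃ − yᵀa₃ = 1 − (1·2 + 1·2) = 1 − 4 = -3.

-3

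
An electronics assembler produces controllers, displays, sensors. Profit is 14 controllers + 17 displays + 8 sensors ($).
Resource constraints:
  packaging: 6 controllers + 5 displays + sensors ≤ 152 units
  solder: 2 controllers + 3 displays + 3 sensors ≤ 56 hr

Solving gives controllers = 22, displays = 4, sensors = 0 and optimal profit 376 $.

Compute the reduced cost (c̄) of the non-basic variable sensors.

At the optimum: packaging uses 152 of 152 (binding); solder uses 56 of 56 (binding).
The binding rows give the dual system: 6·y_packaging + 2·y_solder = 14 and 5·y_packaging + 3·y_solder = 17.
This yields shadow prices y_packaging = 1, y_solder = 4.
Reduced cost of sensors: c₃ − yᵀa₃ = 8 − (1·1 + 4·3) = 8 − 13 = -5.

-5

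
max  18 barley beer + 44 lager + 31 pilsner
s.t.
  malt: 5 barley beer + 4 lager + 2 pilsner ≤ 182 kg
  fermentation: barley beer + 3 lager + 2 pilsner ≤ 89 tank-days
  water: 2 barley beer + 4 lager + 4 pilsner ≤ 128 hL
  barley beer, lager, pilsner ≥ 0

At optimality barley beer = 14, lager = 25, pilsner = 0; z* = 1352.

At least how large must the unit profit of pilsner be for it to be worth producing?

At the optimum: malt uses 170 of 182 (slack = 12); fermentation uses 89 of 89 (binding); water uses 128 of 128 (binding).
By complementary slackness, y = 0 for the non-binding constraint.
From A_Bᵀ y = c: 1·y_fermentation + 2·y_water = 18; 3·y_fermentation + 4·y_water = 44.
This yields shadow prices y_fermentation = 8, y_water = 5.
pilsner enters the basis when its profit ≥ yᵀa₃ = 8·2 + 5·4 = 36.

36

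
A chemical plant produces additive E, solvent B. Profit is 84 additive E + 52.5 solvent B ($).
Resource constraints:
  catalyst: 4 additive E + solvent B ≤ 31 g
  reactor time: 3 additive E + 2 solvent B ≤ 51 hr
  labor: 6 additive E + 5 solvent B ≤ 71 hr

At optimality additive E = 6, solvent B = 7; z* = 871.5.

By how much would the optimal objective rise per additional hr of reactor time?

Binding: catalyst and labor. Non-binding: reactor time (19 unused).
Since reactor time is not tight, its dual is 0.
Dual feasibility on the basic columns requires 4·y_catalyst + 6·y_labor = 84, 1·y_catalyst + 5·y_labor = 52.5.
→ y_catalyst = 7.5 and y_labor = 9.
Shadow price of reactor time = 0.

0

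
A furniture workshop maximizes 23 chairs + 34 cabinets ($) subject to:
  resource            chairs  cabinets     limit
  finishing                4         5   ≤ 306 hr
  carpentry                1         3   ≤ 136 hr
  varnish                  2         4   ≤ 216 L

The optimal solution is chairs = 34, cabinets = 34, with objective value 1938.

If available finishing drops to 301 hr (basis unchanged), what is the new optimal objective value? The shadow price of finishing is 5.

1913

Δb = -5, so new z* = 1938 + (5)·(-5) = 1938 − 25 = 1913.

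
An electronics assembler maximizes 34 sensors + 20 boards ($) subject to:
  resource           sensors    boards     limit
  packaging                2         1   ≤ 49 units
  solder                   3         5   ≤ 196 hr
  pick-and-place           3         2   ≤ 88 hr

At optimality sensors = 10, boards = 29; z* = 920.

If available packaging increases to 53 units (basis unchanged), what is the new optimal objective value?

Check each constraint at x*: packaging 49/49 (tight); solder 175/196 (slack 21); pick-and-place 88/88 (tight).
Since solder is not tight, its dual is 0.
From A_Bᵀ y = c: 2·y_packaging + 3·y_pick-and-place = 34; 1·y_packaging + 2·y_pick-and-place = 20.
→ y_packaging = 8 and y_pick-and-place = 6.
Δz = y_packaging·Δb = 8 × (4) = 32, so new z* = 920 + 32 = 952.

952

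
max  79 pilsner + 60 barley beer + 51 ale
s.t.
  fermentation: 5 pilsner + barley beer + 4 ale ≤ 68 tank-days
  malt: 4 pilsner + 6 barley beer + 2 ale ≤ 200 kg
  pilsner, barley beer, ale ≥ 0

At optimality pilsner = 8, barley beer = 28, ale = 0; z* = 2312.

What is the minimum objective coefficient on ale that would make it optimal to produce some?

53

At the optimum: fermentation uses 68 of 68 (binding); malt uses 200 of 200 (binding).
The binding rows give the dual system: 5·y_fermentation + 4·y_malt = 79 and 1·y_fermentation + 6·y_malt = 60.
This yields shadow prices y_fermentation = 9, y_malt = 8.5.
ale enters the basis when its profit ≥ yᵀa₃ = 9·4 + 8.5·2 = 53.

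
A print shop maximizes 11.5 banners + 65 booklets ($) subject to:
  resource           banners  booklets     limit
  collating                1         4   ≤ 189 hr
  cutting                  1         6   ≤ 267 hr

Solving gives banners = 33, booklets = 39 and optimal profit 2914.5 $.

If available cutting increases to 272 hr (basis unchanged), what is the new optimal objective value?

2962

Check each constraint at x*: collating 189/189 (tight); cutting 267/267 (tight).
The binding rows give the dual system: 1·y_collating + 1·y_cutting = 11.5 and 4·y_collating + 6·y_cutting = 65.
→ y_collating = 2 and y_cutting = 9.5.
Δz = y_cutting·Δb = 9.5 × (5) = 47.5, so new z* = 2914.5 + 47.5 = 2962.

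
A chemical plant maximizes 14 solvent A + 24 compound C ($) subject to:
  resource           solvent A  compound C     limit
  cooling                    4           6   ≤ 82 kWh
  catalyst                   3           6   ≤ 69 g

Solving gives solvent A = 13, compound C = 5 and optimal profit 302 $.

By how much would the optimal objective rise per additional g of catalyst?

2

At the optimum: cooling uses 82 of 82 (binding); catalyst uses 69 of 69 (binding).
Dual feasibility on the basic columns requires 4·y_cooling + 3·y_catalyst = 14, 6·y_cooling + 6·y_catalyst = 24.
→ y_cooling = 2 and y_catalyst = 2.
Shadow price of catalyst = 2.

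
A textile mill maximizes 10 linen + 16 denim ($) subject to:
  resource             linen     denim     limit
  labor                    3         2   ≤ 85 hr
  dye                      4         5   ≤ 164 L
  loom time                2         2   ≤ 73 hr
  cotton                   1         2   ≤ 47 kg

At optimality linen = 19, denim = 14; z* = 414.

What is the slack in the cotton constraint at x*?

0

cotton used = 1·19 + 2·14 = 47; slack = 47 − 47 = 0.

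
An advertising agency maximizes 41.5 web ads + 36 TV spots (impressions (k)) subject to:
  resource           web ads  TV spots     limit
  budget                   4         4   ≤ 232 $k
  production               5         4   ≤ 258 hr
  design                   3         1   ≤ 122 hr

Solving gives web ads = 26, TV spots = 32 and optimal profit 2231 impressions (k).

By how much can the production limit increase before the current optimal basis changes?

Binding constraints: budget, production. The basis is B = [[4,4],[5,4]] with det -4.
Per unit increase in production, x* moves by d = (1, -1).
The basis stays optimal until design becomes binding; allowable increase = 6 hr.

6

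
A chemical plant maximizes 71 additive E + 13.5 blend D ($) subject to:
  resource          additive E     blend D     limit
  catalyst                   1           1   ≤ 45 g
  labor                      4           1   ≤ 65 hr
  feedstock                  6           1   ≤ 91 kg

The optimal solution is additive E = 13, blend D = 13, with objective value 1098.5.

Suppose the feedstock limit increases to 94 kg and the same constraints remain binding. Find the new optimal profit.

Check each constraint at x*: catalyst 26/45 (slack 19); labor 65/65 (tight); feedstock 91/91 (tight).
By complementary slackness, y = 0 for the non-binding constraint.
From A_Bᵀ y = c: 4·y_labor + 6·y_feedstock = 71; 1·y_labor + 1·y_feedstock = 13.5.
This yields shadow prices y_labor = 5, y_feedstock = 8.5.
Δz = y_feedstock·Δb = 8.5 × (3) = 25.5, so new z* = 1098.5 + 25.5 = 1124.

1124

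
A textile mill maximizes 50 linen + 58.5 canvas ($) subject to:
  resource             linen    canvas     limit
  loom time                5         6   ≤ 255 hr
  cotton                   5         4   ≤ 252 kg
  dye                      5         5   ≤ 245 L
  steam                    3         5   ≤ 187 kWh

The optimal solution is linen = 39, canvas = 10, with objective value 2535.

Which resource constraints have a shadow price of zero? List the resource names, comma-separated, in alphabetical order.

loom time: 255/255 (binding)
cotton: 235/252 (slack 17)
dye: 245/245 (binding)
steam: 167/187 (slack 20)
By complementary slackness, a constraint with positive slack has shadow price 0 → cotton, steam.

cotton, steam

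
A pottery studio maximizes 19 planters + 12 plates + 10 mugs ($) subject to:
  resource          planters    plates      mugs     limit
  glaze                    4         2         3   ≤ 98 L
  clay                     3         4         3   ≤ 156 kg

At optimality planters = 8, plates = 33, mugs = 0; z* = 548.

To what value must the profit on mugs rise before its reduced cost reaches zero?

Both glaze and clay are binding at x*.
From A_Bᵀ y = c: 4·y_glaze + 3·y_clay = 19; 2·y_glaze + 4·y_clay = 12.
This yields shadow prices y_glaze = 4, y_clay = 1.
mugs enters the basis when its profit ≥ yᵀa₃ = 4·3 + 1·3 = 15.

15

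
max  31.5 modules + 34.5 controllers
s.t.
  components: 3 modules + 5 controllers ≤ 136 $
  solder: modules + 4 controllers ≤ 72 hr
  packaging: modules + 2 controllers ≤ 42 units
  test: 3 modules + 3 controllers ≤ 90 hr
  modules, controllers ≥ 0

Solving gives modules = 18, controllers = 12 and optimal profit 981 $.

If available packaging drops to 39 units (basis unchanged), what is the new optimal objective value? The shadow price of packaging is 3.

Δb = -3, so new z* = 981 + (3)·(-3) = 981 − 9 = 972.

972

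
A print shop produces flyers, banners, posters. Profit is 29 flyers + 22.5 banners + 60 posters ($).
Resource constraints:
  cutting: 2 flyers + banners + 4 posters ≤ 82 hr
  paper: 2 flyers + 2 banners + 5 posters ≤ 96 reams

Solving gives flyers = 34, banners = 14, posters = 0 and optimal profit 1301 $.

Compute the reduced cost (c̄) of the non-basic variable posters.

Both cutting and paper are binding at x*.
Dual feasibility on the basic columns requires 2·y_cutting + 2·y_paper = 29, 1·y_cutting + 2·y_paper = 22.5.
This yields shadow prices y_cutting = 6.5, y_paper = 8.
Reduced cost of posters: c₃ − yᵀa₃ = 60 − (6.5·4 + 8·5) = 60 − 66 = -6.

-6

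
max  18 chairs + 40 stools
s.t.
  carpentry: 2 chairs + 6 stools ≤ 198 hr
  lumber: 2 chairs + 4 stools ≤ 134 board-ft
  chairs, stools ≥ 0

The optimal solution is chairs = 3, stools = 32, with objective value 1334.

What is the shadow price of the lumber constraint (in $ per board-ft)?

7

Check each constraint at x*: carpentry 198/198 (tight); lumber 134/134 (tight).
The binding rows give the dual system: 2·y_carpentry + 2·y_lumber = 18 and 6·y_carpentry + 4·y_lumber = 40.
→ y_carpentry = 2 and y_lumber = 7.
Shadow price of lumber = 7.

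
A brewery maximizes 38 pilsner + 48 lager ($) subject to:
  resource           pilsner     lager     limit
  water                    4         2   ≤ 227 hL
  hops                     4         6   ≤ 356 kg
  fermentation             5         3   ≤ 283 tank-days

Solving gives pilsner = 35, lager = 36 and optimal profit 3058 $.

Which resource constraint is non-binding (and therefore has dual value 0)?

water

water: 212/227 (slack 15)
hops: 356/356 (binding)
fermentation: 283/283 (binding)
By complementary slackness, a constraint with positive slack has shadow price 0 → water.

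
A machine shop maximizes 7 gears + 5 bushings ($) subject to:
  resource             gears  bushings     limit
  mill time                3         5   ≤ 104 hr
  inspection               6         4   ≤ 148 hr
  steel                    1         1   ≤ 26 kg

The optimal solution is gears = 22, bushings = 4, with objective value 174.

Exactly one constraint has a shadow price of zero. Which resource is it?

mill time: 86/104 (slack 18)
inspection: 148/148 (binding)
steel: 26/26 (binding)
By complementary slackness, a constraint with positive slack has shadow price 0 → mill time.

mill time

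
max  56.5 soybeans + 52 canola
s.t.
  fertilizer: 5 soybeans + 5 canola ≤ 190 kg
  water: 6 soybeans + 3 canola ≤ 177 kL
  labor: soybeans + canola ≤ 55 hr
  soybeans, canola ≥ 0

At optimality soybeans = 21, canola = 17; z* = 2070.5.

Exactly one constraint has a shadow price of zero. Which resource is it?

labor

fertilizer: 190/190 (binding)
water: 177/177 (binding)
labor: 38/55 (slack 17)
By complementary slackness, a constraint with positive slack has shadow price 0 → labor.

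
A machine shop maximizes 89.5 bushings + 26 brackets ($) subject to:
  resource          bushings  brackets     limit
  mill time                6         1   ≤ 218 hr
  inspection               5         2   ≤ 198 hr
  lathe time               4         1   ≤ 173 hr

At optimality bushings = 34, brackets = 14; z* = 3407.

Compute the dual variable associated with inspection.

9.5

At the optimum: mill time uses 218 of 218 (binding); inspection uses 198 of 198 (binding); lathe time uses 150 of 173 (slack = 23).
Slack constraints have shadow price 0 (complementary slackness).
Dual feasibility on the basic columns requires 6·y_mill time + 5·y_inspection = 89.5, 1·y_mill time + 2·y_inspection = 26.
Solving: y_mill time = 7, y_inspection = 9.5.
Shadow price of inspection = 9.5.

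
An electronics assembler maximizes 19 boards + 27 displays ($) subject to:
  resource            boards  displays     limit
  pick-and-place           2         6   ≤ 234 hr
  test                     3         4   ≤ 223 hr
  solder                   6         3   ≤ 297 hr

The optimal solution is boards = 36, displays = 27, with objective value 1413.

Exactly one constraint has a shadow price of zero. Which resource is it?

test

pick-and-place: 234/234 (binding)
test: 216/223 (slack 7)
solder: 297/297 (binding)
By complementary slackness, a constraint with positive slack has shadow price 0 → test.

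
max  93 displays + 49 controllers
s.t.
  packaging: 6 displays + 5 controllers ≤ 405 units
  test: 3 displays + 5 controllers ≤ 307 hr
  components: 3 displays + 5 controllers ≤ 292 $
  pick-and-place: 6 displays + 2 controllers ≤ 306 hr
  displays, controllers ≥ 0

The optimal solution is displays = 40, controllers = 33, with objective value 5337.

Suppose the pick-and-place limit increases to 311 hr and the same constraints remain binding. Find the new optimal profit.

Binding: packaging and pick-and-place. Non-binding: test (22 unused), components (7 unused).
By complementary slackness, y = 0 for the non-binding constraints.
Dual feasibility on the basic columns requires 6·y_packaging + 6·y_pick-and-place = 93, 5·y_packaging + 2·y_pick-and-place = 49.
This yields shadow prices y_packaging = 6, y_pick-and-place = 9.5.
Δz = y_pick-and-place·Δb = 9.5 × (5) = 47.5, so new z* = 5337 + 47.5 = 5384.5.

5384.5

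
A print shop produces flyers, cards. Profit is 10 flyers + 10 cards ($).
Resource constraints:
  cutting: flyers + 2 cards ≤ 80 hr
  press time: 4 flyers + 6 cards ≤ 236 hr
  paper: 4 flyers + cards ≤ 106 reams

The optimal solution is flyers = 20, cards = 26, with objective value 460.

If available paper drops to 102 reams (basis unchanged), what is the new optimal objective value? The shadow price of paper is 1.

Δb = -4, so new z* = 460 + (1)·(-4) = 460 − 4 = 456.

456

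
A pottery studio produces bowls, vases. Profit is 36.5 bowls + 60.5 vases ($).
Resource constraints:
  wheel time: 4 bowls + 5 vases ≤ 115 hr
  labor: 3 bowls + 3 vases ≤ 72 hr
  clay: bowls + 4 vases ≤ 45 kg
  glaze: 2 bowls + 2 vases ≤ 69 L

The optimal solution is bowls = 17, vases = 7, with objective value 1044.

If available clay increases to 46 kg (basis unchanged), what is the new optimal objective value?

Check each constraint at x*: wheel time 103/115 (slack 12); labor 72/72 (tight); clay 45/45 (tight); glaze 48/69 (slack 21).
By complementary slackness, y = 0 for the non-binding constraints.
The binding rows give the dual system: 3·y_labor + 1·y_clay = 36.5 and 3·y_labor + 4·y_clay = 60.5.
Solving: y_labor = 9.5, y_clay = 8.
Δz = y_clay·Δb = 8 × (1) = 8, so new z* = 1044 + 8 = 1052.

1052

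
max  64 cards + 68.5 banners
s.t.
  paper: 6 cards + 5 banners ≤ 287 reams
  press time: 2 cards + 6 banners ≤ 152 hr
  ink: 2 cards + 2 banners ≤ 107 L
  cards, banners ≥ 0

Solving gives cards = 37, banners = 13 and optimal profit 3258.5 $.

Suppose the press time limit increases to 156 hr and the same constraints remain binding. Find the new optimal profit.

3272.5

Binding: paper and press time. Non-binding: ink (7 unused).
Since ink is not tight, its dual is 0.
The binding rows give the dual system: 6·y_paper + 2·y_press time = 64 and 5·y_paper + 6·y_press time = 68.5.
→ y_paper = 9.5 and y_press time = 3.5.
Δz = y_press time·Δb = 3.5 × (4) = 14, so new z* = 3258.5 + 14 = 3272.5.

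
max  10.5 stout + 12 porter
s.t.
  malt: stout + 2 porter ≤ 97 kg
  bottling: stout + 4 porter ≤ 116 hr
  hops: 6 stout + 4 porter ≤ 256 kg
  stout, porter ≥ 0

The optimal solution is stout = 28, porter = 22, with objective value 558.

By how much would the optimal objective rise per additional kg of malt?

0

At the optimum: malt uses 72 of 97 (slack = 25); bottling uses 116 of 116 (binding); hops uses 256 of 256 (binding).
By complementary slackness, y = 0 for the non-binding constraint.
From A_Bᵀ y = c: 1·y_bottling + 6·y_hops = 10.5; 4·y_bottling + 4·y_hops = 12.
→ y_bottling = 1.5 and y_hops = 1.5.
Shadow price of malt = 0.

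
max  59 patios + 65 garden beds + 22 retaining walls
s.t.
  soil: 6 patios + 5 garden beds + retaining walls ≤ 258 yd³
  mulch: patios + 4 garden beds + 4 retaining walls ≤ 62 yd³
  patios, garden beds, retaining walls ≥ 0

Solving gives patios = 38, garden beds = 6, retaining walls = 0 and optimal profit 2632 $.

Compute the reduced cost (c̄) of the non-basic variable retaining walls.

-7

At the optimum: soil uses 258 of 258 (binding); mulch uses 62 of 62 (binding).
From A_Bᵀ y = c: 6·y_soil + 1·y_mulch = 59; 5·y_soil + 4·y_mulch = 65.
Solving: y_soil = 9, y_mulch = 5.
Reduced cost of retaining walls: c₃ − yᵀa₃ = 22 − (9·1 + 5·4) = 22 − 29 = -7.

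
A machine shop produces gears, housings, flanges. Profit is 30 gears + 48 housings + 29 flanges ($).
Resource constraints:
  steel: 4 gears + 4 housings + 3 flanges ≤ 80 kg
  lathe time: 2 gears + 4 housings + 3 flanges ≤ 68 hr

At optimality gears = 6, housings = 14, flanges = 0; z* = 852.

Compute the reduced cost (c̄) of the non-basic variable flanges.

Both steel and lathe time are binding at x*.
The binding rows give the dual system: 4·y_steel + 2·y_lathe time = 30 and 4·y_steel + 4·y_lathe time = 48.
This yields shadow prices y_steel = 3, y_lathe time = 9.
Reduced cost of flanges: c₃ − yᵀa₃ = 29 − (3·3 + 9·3) = 29 − 36 = -7.

-7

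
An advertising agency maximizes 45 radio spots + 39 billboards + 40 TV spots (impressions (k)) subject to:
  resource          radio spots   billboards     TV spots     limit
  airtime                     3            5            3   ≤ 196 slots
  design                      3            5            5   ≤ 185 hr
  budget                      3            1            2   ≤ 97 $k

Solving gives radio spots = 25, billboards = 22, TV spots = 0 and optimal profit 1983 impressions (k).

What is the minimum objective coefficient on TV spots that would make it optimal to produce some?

48

At the optimum: airtime uses 185 of 196 (slack = 11); design uses 185 of 185 (binding); budget uses 97 of 97 (binding).
By complementary slackness, y = 0 for the non-binding constraint.
Dual feasibility on the basic columns requires 3·y_design + 3·y_budget = 45, 5·y_design + 1·y_budget = 39.
→ y_design = 6 and y_budget = 9.
TV spots enters the basis when its profit ≥ yᵀa₃ = 6·5 + 9·2 = 48.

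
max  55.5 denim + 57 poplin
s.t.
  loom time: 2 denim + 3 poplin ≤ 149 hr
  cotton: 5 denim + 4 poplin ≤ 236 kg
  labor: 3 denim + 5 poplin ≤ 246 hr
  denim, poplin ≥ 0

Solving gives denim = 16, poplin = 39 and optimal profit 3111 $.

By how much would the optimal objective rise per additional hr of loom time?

9

Check each constraint at x*: loom time 149/149 (tight); cotton 236/236 (tight); labor 243/246 (slack 3).
Since labor is not tight, its dual is 0.
The binding rows give the dual system: 2·y_loom time + 5·y_cotton = 55.5 and 3·y_loom time + 4·y_cotton = 57.
→ y_loom time = 9 and y_cotton = 7.5.
Shadow price of loom time = 9.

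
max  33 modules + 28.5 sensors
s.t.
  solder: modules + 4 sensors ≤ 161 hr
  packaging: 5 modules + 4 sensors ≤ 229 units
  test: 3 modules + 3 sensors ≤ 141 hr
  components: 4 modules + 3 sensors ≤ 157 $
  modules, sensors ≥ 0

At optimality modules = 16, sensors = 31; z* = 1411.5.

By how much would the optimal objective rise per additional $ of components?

4.5

At the optimum: solder uses 140 of 161 (slack = 21); packaging uses 204 of 229 (slack = 25); test uses 141 of 141 (binding); components uses 157 of 157 (binding).
Since solder, packaging are not tight, their duals are 0.
Dual feasibility on the basic columns requires 3·y_test + 4·y_components = 33, 3·y_test + 3·y_components = 28.5.
This yields shadow prices y_test = 5, y_components = 4.5.
Shadow price of components = 4.5.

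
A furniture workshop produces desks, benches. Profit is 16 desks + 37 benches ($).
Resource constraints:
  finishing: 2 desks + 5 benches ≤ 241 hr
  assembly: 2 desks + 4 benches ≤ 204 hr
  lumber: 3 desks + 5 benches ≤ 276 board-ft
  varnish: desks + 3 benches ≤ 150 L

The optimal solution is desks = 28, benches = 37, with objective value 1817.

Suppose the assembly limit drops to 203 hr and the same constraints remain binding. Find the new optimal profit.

1814

At the optimum: finishing uses 241 of 241 (binding); assembly uses 204 of 204 (binding); lumber uses 269 of 276 (slack = 7); varnish uses 139 of 150 (slack = 11).
Since lumber, varnish are not tight, their duals are 0.
Dual feasibility on the basic columns requires 2·y_finishing + 2·y_assembly = 16, 5·y_finishing + 4·y_assembly = 37.
This yields shadow prices y_finishing = 5, y_assembly = 3.
Δz = y_assembly·Δb = 3 × (-1) = -3, so new z* = 1817 − 3 = 1814.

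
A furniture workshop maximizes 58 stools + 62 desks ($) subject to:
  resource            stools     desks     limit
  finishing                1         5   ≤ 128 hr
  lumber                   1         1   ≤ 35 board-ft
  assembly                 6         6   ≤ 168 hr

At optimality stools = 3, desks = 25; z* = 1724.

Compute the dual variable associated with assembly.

Check each constraint at x*: finishing 128/128 (tight); lumber 28/35 (slack 7); assembly 168/168 (tight).
Slack constraints have shadow price 0 (complementary slackness).
From A_Bᵀ y = c: 1·y_finishing + 6·y_assembly = 58; 5·y_finishing + 6·y_assembly = 62.
Solving: y_finishing = 1, y_assembly = 9.5.
Shadow price of assembly = 9.5.

9.5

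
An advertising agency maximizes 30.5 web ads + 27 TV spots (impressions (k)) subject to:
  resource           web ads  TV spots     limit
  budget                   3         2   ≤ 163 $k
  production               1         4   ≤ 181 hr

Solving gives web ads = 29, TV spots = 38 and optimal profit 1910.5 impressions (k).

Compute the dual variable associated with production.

Check each constraint at x*: budget 163/163 (tight); production 181/181 (tight).
The binding rows give the dual system: 3·y_budget + 1·y_production = 30.5 and 2·y_budget + 4·y_production = 27.
Solving: y_budget = 9.5, y_production = 2.
Shadow price of production = 2.

2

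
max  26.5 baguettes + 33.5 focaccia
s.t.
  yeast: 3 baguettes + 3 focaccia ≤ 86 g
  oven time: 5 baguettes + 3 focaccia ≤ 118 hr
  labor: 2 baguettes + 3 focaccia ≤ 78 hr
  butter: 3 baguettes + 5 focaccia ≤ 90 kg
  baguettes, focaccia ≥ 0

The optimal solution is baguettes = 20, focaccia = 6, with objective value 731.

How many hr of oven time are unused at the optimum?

0

oven time used = 5·20 + 3·6 = 118; slack = 118 − 118 = 0.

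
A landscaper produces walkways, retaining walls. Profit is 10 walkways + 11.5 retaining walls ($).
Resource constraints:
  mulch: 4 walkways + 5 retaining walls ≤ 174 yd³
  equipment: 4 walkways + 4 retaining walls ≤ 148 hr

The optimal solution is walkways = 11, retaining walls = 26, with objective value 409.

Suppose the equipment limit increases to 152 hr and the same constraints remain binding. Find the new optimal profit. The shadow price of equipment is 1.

Δb = 4, so new z* = 409 + (1)·(4) = 409 + 4 = 413.

413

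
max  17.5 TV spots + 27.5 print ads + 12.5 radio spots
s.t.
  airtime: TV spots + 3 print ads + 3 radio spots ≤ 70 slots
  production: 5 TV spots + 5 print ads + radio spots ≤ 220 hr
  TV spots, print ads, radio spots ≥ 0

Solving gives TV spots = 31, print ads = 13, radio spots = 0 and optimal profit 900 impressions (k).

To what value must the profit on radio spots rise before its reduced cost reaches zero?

17.5

Check each constraint at x*: airtime 70/70 (tight); production 220/220 (tight).
Dual feasibility on the basic columns requires 1·y_airtime + 5·y_production = 17.5, 3·y_airtime + 5·y_production = 27.5.
Solving: y_airtime = 5, y_production = 2.5.
radio spots enters the basis when its profit ≥ yᵀa₃ = 5·3 + 2.5·1 = 17.5.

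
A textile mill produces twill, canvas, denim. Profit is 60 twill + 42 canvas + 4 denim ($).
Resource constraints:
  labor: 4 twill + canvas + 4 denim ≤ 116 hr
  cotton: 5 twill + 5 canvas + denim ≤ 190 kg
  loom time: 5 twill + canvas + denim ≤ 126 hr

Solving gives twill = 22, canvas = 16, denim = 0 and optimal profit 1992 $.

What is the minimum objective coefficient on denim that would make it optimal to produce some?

12

Binding: cotton and loom time. Non-binding: labor (12 unused).
Slack constraints have shadow price 0 (complementary slackness).
The binding rows give the dual system: 5·y_cotton + 5·y_loom time = 60 and 5·y_cotton + 1·y_loom time = 42.
Solving: y_cotton = 7.5, y_loom time = 4.5.
denim enters the basis when its profit ≥ yᵀa₃ = 7.5·1 + 4.5·1 = 12.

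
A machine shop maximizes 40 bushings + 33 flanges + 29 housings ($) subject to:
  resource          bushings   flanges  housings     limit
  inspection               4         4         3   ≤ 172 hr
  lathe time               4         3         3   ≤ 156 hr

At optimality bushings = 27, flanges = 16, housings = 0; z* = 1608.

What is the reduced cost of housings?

Check each constraint at x*: inspection 172/172 (tight); lathe time 156/156 (tight).
From A_Bᵀ y = c: 4·y_inspection + 4·y_lathe time = 40; 4·y_inspection + 3·y_lathe time = 33.
This yields shadow prices y_inspection = 3, y_lathe time = 7.
Reduced cost of housings: c₃ − yᵀa₃ = 29 − (3·3 + 7·3) = 29 − 30 = -1.

-1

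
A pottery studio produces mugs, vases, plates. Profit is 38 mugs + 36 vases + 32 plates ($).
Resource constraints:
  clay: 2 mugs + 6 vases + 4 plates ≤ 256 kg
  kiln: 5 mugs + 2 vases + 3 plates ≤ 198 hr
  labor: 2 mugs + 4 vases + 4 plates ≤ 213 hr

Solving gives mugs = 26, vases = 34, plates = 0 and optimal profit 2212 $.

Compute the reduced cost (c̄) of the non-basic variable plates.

Binding: clay and kiln. Non-binding: labor (25 unused).
By complementary slackness, y = 0 for the non-binding constraint.
From A_Bᵀ y = c: 2·y_clay + 5·y_kiln = 38; 6·y_clay + 2·y_kiln = 36.
→ y_clay = 4 and y_kiln = 6.
Reduced cost of plates: c₃ − yᵀa₃ = 32 − (4·4 + 6·3) = 32 − 34 = -2.

-2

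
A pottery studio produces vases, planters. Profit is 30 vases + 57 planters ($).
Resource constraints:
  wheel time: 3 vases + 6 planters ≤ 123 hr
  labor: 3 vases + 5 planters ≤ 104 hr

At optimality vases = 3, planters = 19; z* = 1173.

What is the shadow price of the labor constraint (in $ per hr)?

3

At the optimum: wheel time uses 123 of 123 (binding); labor uses 104 of 104 (binding).
Dual feasibility on the basic columns requires 3·y_wheel time + 3·y_labor = 30, 6·y_wheel time + 5·y_labor = 57.
→ y_wheel time = 7 and y_labor = 3.
Shadow price of labor = 3.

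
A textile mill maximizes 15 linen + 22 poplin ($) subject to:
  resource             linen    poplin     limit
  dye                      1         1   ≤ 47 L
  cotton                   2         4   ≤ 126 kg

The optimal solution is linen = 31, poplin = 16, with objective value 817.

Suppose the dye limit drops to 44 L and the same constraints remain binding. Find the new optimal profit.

Check each constraint at x*: dye 47/47 (tight); cotton 126/126 (tight).
The binding rows give the dual system: 1·y_dye + 2·y_cotton = 15 and 1·y_dye + 4·y_cotton = 22.
This yields shadow prices y_dye = 8, y_cotton = 3.5.
Δz = y_dye·Δb = 8 × (-3) = -24, so new z* = 817 − 24 = 793.

793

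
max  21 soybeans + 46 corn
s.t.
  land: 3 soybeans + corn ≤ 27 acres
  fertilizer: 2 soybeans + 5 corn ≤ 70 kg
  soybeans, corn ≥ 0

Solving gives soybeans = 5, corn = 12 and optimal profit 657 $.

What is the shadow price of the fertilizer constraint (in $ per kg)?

Both land and fertilizer are binding at x*.
From A_Bᵀ y = c: 3·y_land + 2·y_fertilizer = 21; 1·y_land + 5·y_fertilizer = 46.
Solving: y_land = 1, y_fertilizer = 9.
Shadow price of fertilizer = 9.

9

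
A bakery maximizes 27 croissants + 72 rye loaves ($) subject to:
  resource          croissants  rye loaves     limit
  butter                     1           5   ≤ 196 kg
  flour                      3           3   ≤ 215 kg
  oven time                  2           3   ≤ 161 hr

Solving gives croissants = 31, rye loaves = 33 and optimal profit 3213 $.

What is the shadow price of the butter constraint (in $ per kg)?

9

Binding: butter and oven time. Non-binding: flour (23 unused).
By complementary slackness, y = 0 for the non-binding constraint.
The binding rows give the dual system: 1·y_butter + 2·y_oven time = 27 and 5·y_butter + 3·y_oven time = 72.
Solving: y_butter = 9, y_oven time = 9.
Shadow price of butter = 9.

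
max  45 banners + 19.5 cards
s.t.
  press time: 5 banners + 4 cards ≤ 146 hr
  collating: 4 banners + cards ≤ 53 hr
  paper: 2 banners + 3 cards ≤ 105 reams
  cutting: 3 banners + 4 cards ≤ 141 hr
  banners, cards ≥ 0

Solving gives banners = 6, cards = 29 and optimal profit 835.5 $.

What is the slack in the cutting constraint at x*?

cutting used = 3·6 + 4·29 = 134; slack = 141 − 134 = 7.

7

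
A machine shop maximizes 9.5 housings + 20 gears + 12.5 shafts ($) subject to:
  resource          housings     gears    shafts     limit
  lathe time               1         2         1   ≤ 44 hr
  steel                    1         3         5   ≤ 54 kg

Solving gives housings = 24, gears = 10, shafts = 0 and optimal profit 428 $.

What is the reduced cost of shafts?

-1

Both lathe time and steel are binding at x*.
From A_Bᵀ y = c: 1·y_lathe time + 1·y_steel = 9.5; 2·y_lathe time + 3·y_steel = 20.
Solving: y_lathe time = 8.5, y_steel = 1.
Reduced cost of shafts: c₃ − yᵀa₃ = 12.5 − (8.5·1 + 1·5) = 12.5 − 13.5 = -1.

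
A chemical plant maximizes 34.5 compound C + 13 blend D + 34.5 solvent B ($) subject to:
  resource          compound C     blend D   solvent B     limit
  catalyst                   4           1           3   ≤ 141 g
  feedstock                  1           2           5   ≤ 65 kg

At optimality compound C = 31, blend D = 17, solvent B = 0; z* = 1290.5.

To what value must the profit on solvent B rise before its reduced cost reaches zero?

Both catalyst and feedstock are binding at x*.
From A_Bᵀ y = c: 4·y_catalyst + 1·y_feedstock = 34.5; 1·y_catalyst + 2·y_feedstock = 13.
Solving: y_catalyst = 8, y_feedstock = 2.5.
solvent B enters the basis when its profit ≥ yᵀa₃ = 8·3 + 2.5·5 = 36.5.

36.5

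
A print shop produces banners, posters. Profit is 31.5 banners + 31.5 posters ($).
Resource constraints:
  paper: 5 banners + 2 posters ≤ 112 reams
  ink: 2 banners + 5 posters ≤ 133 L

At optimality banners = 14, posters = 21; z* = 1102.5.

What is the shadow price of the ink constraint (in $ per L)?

4.5

Check each constraint at x*: paper 112/112 (tight); ink 133/133 (tight).
From A_Bᵀ y = c: 5·y_paper + 2·y_ink = 31.5; 2·y_paper + 5·y_ink = 31.5.
→ y_paper = 4.5 and y_ink = 4.5.
Shadow price of ink = 4.5.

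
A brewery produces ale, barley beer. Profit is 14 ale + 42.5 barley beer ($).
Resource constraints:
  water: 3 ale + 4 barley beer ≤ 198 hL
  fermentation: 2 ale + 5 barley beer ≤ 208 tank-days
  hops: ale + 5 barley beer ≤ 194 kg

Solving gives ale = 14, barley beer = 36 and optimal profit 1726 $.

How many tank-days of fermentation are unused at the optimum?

0

fermentation used = 2·14 + 5·36 = 208; slack = 208 − 208 = 0.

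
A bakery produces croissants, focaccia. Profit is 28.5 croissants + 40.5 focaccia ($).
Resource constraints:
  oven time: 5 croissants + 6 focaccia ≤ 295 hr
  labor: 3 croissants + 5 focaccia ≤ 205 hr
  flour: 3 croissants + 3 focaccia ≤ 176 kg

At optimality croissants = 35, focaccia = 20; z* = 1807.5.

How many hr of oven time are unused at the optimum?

0

oven time used = 5·35 + 6·20 = 295; slack = 295 − 295 = 0.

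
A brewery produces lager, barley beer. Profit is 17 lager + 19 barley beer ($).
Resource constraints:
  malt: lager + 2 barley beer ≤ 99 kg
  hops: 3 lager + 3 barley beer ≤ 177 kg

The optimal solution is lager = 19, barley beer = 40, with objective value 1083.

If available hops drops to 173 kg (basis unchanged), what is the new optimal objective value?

Both malt and hops are binding at x*.
Dual feasibility on the basic columns requires 1·y_malt + 3·y_hops = 17, 2·y_malt + 3·y_hops = 19.
Solving: y_malt = 2, y_hops = 5.
Δz = y_hops·Δb = 5 × (-4) = -20, so new z* = 1083 − 20 = 1063.

1063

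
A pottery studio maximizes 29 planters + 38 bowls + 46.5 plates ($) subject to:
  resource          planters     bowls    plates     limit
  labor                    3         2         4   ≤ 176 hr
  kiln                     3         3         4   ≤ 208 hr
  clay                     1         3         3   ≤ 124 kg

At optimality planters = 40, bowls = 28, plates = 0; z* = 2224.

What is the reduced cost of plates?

-5.5

Binding: labor and clay. Non-binding: kiln (4 unused).
Slack constraints have shadow price 0 (complementary slackness).
From A_Bᵀ y = c: 3·y_labor + 1·y_clay = 29; 2·y_labor + 3·y_clay = 38.
This yields shadow prices y_labor = 7, y_clay = 8.
Reduced cost of plates: c₃ − yᵀa₃ = 46.5 − (7·4 + 8·3) = 46.5 − 52 = -5.5.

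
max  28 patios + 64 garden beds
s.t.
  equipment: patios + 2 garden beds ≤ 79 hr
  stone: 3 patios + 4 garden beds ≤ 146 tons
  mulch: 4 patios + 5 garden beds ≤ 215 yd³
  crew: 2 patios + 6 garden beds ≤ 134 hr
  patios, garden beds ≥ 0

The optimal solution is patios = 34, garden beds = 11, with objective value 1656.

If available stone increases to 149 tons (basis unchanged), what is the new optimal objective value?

Check each constraint at x*: equipment 56/79 (slack 23); stone 146/146 (tight); mulch 191/215 (slack 24); crew 134/134 (tight).
Slack constraints have shadow price 0 (complementary slackness).
The binding rows give the dual system: 3·y_stone + 2·y_crew = 28 and 4·y_stone + 6·y_crew = 64.
→ y_stone = 4 and y_crew = 8.
Δz = y_stone·Δb = 4 × (3) = 12, so new z* = 1656 + 12 = 1668.

1668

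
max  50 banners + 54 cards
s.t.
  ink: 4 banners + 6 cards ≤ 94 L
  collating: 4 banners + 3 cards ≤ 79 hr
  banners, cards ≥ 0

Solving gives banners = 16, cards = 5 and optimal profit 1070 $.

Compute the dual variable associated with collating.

Both ink and collating are binding at x*.
From A_Bᵀ y = c: 4·y_ink + 4·y_collating = 50; 6·y_ink + 3·y_collating = 54.
Solving: y_ink = 5.5, y_collating = 7.
Shadow price of collating = 7.

7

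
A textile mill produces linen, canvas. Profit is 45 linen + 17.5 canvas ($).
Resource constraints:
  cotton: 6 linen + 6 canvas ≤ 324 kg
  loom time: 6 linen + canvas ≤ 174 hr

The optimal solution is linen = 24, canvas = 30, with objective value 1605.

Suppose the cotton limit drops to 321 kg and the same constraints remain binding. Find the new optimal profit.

Check each constraint at x*: cotton 324/324 (tight); loom time 174/174 (tight).
The binding rows give the dual system: 6·y_cotton + 6·y_loom time = 45 and 6·y_cotton + 1·y_loom time = 17.5.
This yields shadow prices y_cotton = 2, y_loom time = 5.5.
Δz = y_cotton·Δb = 2 × (-3) = -6, so new z* = 1605 − 6 = 1599.

1599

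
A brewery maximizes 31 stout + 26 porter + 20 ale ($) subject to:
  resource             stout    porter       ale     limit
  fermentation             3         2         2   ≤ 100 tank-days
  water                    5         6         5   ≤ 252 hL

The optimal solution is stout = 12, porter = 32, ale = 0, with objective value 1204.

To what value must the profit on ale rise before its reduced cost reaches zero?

24

At the optimum: fermentation uses 100 of 100 (binding); water uses 252 of 252 (binding).
From A_Bᵀ y = c: 3·y_fermentation + 5·y_water = 31; 2·y_fermentation + 6·y_water = 26.
This yields shadow prices y_fermentation = 7, y_water = 2.
ale enters the basis when its profit ≥ yᵀa₃ = 7·2 + 2·5 = 24.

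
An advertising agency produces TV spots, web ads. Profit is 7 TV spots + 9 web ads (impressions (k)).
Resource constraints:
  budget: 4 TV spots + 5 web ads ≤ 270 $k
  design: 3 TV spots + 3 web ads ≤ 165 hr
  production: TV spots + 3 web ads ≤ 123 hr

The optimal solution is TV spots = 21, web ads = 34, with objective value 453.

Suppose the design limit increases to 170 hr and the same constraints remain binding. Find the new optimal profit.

463

At the optimum: budget uses 254 of 270 (slack = 16); design uses 165 of 165 (binding); production uses 123 of 123 (binding).
Slack constraints have shadow price 0 (complementary slackness).
The binding rows give the dual system: 3·y_design + 1·y_production = 7 and 3·y_design + 3·y_production = 9.
This yields shadow prices y_design = 2, y_production = 1.
Δz = y_design·Δb = 2 × (5) = 10, so new z* = 453 + 10 = 463.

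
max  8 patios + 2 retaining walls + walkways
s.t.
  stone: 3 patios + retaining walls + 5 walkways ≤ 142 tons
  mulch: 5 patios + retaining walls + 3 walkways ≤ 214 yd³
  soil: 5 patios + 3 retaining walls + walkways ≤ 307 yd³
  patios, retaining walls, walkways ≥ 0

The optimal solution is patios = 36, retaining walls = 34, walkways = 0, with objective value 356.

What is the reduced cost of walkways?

-7

At the optimum: stone uses 142 of 142 (binding); mulch uses 214 of 214 (binding); soil uses 282 of 307 (slack = 25).
Slack constraints have shadow price 0 (complementary slackness).
Dual feasibility on the basic columns requires 3·y_stone + 5·y_mulch = 8, 1·y_stone + 1·y_mulch = 2.
Solving: y_stone = 1, y_mulch = 1.
Reduced cost of walkways: c₃ − yᵀa₃ = 1 − (1·5 + 1·3) = 1 − 8 = -7.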